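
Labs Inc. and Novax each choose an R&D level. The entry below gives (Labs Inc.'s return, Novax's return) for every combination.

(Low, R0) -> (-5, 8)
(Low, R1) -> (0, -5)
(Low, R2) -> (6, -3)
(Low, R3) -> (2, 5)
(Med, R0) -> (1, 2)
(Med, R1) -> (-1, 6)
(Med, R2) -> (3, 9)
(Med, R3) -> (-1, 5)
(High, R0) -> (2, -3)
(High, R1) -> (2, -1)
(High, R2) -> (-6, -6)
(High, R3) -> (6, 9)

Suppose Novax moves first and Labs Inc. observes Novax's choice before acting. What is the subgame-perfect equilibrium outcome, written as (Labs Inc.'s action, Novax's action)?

(High, R3)

Labs Inc. best-responds to each possible Novax move:
- R0: BR = High, leader payoff -3.
- R1: BR = High, leader payoff -1.
- R2: BR = Low, leader payoff -3.
- R3: BR = High, leader payoff 9.
Novax's induced payoffs are -3, -1, -3, 9, so Novax commits to R3. Subgame-perfect outcome: (High, R3) with payoffs (6, 9).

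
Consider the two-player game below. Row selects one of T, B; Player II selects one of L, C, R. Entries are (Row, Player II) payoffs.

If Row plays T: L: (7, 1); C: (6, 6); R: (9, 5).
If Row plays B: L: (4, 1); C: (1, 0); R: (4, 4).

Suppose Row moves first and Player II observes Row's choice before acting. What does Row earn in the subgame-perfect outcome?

6

Player II best-responds to each possible Row move:
- T: BR = C, leader payoff 6.
- B: BR = R, leader payoff 4.
Maximizing over 6, 4, Row chooses T. Subgame-perfect outcome: (T, C) with payoffs (6, 6).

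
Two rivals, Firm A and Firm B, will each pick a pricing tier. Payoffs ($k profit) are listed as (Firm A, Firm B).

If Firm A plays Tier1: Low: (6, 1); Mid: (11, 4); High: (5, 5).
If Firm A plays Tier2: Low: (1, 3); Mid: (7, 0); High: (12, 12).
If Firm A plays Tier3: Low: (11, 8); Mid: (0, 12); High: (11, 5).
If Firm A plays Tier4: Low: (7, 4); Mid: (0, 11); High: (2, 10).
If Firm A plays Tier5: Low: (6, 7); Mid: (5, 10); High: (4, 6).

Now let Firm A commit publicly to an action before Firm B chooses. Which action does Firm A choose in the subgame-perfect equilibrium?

Tier2

Solve by backward induction (Firm A leads).
- Tier1: Firm B compares 1, 4, 5 and picks High; Firm A would get 5.
- Tier2: Firm B compares 3, 0, 12 and picks High; Firm A would get 12.
- Tier3: Firm B compares 8, 12, 5 and picks Mid; Firm A would get 0.
- Tier4: Firm B compares 4, 11, 10 and picks Mid; Firm A would get 0.
- Tier5: Firm B compares 7, 10, 6 and picks Mid; Firm A would get 5.
Maximizing over 5, 12, 0, 0, 5, Firm A chooses Tier2. Subgame-perfect outcome: (Tier2, High) with payoffs (12, 12).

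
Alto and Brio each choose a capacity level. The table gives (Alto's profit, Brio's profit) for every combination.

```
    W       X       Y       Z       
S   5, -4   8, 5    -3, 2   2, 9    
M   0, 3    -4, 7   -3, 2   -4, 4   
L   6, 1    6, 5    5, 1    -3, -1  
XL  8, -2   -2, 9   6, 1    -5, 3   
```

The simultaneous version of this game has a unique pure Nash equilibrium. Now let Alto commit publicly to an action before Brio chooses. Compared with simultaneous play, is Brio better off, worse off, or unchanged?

worse off

Solve by backward induction (Alto leads).
- S: BR = Z, leader payoff 2.
- M: BR = X, leader payoff -4.
- L: BR = X, leader payoff 6.
- XL: BR = X, leader payoff -2.
Maximizing over 2, -4, 6, -2, Alto chooses L. Subgame-perfect outcome: (L, X) with payoffs (6, 5).
Under simultaneous play:
Alto's best replies: W→XL; X→S; Y→XL; Z→S.
Brio's best replies: S→Z; M→X; L→X; XL→X.
The unique mutual best reply is (S, Z), giving (2, 9).
Brio earns 5 sequentially versus 9 at the Nash outcome: worse off.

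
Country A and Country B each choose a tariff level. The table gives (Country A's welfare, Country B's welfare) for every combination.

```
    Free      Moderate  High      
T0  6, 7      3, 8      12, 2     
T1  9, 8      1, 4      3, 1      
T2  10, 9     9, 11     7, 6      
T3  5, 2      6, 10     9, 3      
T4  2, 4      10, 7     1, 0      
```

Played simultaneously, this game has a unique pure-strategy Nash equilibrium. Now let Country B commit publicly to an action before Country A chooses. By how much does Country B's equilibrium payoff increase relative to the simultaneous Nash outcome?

2

Solve by backward induction (Country B leads).
- Free → Country A plays T2 (best of 6, 9, 10, 5, 2); Country B gets 9.
- Moderate → Country A plays T4 (best of 3, 1, 9, 6, 10); Country B gets 7.
- High → Country A plays T0 (best of 12, 3, 7, 9, 1); Country B gets 2.
Among 9, 7, 2, the best is 9 at Free. Subgame-perfect outcome: (T2, Free) with payoffs (10, 9).
For the simultaneous game, intersect best replies.
Country A's best replies: Free→T2; Moderate→T4; High→T0.
Country B's best replies: T0→Moderate; T1→Free; T2→Moderate; T3→Moderate; T4→Moderate.
The unique mutual best reply is (T4, Moderate), giving (10, 7).
Country B's commitment gain: 9 − 7 = 2.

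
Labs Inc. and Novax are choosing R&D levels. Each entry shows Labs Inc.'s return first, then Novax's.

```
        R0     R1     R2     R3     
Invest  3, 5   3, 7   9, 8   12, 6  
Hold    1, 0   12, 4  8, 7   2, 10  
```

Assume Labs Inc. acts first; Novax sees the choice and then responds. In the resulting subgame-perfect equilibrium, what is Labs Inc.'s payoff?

9

Work backward from Novax's decision.
- Invest: Novax compares 5, 7, 8, 6 and picks R2; Labs Inc. would get 9.
- Hold: Novax compares 0, 4, 7, 10 and picks R3; Labs Inc. would get 2.
Among 9, 2, the best is 9 at Invest. Subgame-perfect outcome: (Invest, R2) with payoffs (9, 8).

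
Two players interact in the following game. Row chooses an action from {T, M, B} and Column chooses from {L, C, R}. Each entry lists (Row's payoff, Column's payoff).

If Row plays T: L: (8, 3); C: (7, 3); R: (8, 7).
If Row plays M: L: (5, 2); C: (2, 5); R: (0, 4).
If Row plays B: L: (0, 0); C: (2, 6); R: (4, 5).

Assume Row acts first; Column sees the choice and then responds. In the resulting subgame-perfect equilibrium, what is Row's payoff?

8

Column best-responds to each possible Row move:
- T → Column plays R (best of 3, 3, 7); Row gets 8.
- M → Column plays C (best of 2, 5, 4); Row gets 2.
- B → Column plays C (best of 0, 6, 5); Row gets 2.
Row's induced payoffs are 8, 2, 2, so Row commits to T. Subgame-perfect outcome: (T, R) with payoffs (8, 7).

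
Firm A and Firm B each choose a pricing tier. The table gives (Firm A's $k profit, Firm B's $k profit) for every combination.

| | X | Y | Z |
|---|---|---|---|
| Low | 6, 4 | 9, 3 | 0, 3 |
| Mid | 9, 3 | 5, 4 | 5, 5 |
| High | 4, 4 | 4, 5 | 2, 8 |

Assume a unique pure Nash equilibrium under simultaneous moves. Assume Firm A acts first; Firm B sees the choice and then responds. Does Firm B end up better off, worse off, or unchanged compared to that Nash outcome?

worse off

Work backward from Firm B's decision.
- Low → Firm B plays X (best of 4, 3, 3); Firm A gets 6.
- Mid → Firm B plays Z (best of 3, 4, 5); Firm A gets 5.
- High → Firm B plays Z (best of 4, 5, 8); Firm A gets 2.
Among 6, 5, 2, the best is 6 at Low. Subgame-perfect outcome: (Low, X) with payoffs (6, 4).
Now find the simultaneous Nash equilibrium.
Firm A's best replies: X→Mid; Y→Low; Z→Mid.
Firm B's best replies: Low→X; Mid→Z; High→Z.
The unique mutual best reply is (Mid, Z), giving (5, 5).
Firm B earns 4 sequentially versus 5 at the Nash outcome: worse off.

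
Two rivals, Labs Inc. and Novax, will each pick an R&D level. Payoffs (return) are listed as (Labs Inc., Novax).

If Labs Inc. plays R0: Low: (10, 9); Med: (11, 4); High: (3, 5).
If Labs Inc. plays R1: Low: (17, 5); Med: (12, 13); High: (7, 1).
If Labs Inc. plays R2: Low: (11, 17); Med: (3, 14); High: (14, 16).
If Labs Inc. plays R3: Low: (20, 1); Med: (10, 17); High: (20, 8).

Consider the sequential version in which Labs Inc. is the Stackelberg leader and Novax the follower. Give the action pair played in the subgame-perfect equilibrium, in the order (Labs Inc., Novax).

(R1, Med)

Novax best-responds to each possible Labs Inc. move:
- R0 → Novax plays Low (best of 9, 4, 5); Labs Inc. gets 10.
- R1 → Novax plays Med (best of 5, 13, 1); Labs Inc. gets 12.
- R2 → Novax plays Low (best of 17, 14, 16); Labs Inc. gets 11.
- R3 → Novax plays Med (best of 1, 17, 8); Labs Inc. gets 10.
Labs Inc.'s induced payoffs are 10, 12, 11, 10, so Labs Inc. commits to R1. Subgame-perfect outcome: (R1, Med) with payoffs (12, 13).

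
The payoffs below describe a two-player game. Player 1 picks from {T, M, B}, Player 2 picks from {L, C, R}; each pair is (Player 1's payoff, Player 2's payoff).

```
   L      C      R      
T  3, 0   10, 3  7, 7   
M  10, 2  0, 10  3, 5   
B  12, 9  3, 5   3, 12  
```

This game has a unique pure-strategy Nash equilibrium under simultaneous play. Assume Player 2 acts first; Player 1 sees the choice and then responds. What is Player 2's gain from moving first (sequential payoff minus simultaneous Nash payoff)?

2

Backward induction with Player 2 moving first.
- L: Player 1 compares 3, 10, 12 and picks B; Player 2 would get 9.
- C: Player 1 compares 10, 0, 3 and picks T; Player 2 would get 3.
- R: Player 1 compares 7, 3, 3 and picks T; Player 2 would get 7.
Player 2's induced payoffs are 9, 3, 7, so Player 2 commits to L. Subgame-perfect outcome: (B, L) with payoffs (12, 9).
Under simultaneous play:
Player 1's best replies: L→B; C→T; R→T.
Player 2's best replies: T→R; M→C; B→R.
Only (T, R) has each player best-responding; Nash payoffs (7, 7).
Player 2's commitment gain: 9 − 7 = 2.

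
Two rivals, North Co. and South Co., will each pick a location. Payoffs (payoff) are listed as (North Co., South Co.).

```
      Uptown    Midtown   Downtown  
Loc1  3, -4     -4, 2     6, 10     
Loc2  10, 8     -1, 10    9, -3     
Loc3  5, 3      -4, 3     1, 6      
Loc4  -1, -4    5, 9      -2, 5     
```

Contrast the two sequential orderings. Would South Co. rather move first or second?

If North Co. leads: South Co.'s best replies are Loc1→Downtown, Loc2→Midtown, Loc3→Downtown, Loc4→Midtown; North Co.'s induced payoffs 6, -1, 1, 5; outcome (Loc1, Downtown), payoffs (6, 10).
If South Co. leads: North Co.'s best replies are Uptown→Loc2, Midtown→Loc4, Downtown→Loc2; South Co.'s induced payoffs 8, 9, -3; outcome (Loc4, Midtown), payoffs (5, 9).
South Co. gets 9 moving first and 10 moving second, so South Co. prefers to move second.

second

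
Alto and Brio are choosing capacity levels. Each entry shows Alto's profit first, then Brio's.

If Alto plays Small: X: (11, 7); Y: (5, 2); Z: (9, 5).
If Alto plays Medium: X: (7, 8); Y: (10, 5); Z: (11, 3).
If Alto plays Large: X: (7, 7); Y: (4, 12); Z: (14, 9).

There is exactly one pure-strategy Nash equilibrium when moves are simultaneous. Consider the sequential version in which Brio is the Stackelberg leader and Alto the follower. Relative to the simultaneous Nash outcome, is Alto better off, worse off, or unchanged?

Alto best-responds to each possible Brio move:
- X: BR = Small, leader payoff 7.
- Y: BR = Medium, leader payoff 5.
- Z: BR = Large, leader payoff 9.
Among 7, 5, 9, the best is 9 at Z. Subgame-perfect outcome: (Large, Z) with payoffs (14, 9).
Under simultaneous play:
Alto's best replies: X→Small; Y→Medium; Z→Large.
Brio's best replies: Small→X; Medium→X; Large→Y.
Only (Small, X) has each player best-responding; Nash payoffs (11, 7).
Alto earns 14 sequentially versus 11 at the Nash outcome: better off.

better off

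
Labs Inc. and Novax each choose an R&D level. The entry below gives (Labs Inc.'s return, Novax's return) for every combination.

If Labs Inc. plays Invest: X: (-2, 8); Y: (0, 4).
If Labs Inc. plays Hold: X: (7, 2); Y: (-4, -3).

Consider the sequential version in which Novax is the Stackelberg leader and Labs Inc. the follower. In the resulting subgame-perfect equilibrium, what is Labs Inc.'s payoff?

0

Backward induction with Novax moving first.
- X: Labs Inc. compares -2, 7 and picks Hold; Novax would get 2.
- Y: Labs Inc. compares 0, -4 and picks Invest; Novax would get 4.
Novax's induced payoffs are 2, 4, so Novax commits to Y. Subgame-perfect outcome: (Invest, Y) with payoffs (0, 4).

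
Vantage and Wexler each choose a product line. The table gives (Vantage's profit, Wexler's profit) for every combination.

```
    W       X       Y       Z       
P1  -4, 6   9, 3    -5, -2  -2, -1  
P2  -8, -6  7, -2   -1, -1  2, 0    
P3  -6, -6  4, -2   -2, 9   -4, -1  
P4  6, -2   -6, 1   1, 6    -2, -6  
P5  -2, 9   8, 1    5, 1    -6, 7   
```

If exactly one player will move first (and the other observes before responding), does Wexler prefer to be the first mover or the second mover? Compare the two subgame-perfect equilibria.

first

If Vantage leads: Wexler's best replies are P1→W, P2→Z, P3→Y, P4→Y, P5→W; Vantage's induced payoffs -4, 2, -2, 1, -2; outcome (P2, Z), payoffs (2, 0).
If Wexler leads: Vantage's best replies are W→P4, X→P1, Y→P5, Z→P2; Wexler's induced payoffs -2, 3, 1, 0; outcome (P1, X), payoffs (9, 3).
Wexler gets 3 moving first and 0 moving second, so Wexler prefers to move first.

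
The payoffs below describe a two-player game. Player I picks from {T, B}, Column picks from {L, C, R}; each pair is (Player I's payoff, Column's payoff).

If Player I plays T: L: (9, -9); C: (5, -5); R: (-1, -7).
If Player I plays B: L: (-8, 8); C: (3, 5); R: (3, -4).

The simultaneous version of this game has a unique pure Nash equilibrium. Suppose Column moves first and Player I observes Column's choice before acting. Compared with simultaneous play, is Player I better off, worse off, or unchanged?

Work backward from Player I's decision.
- L → Player I plays T (best of 9, -8); Column gets -9.
- C → Player I plays T (best of 5, 3); Column gets -5.
- R → Player I plays B (best of -1, 3); Column gets -4.
Among -9, -5, -4, the best is -4 at R. Subgame-perfect outcome: (B, R) with payoffs (3, -4).
Under simultaneous play:
Player I's best replies: L→T; C→T; R→B.
Column's best replies: T→C; B→L.
Only (T, C) has each player best-responding; Nash payoffs (5, -5).
Player I earns 3 sequentially versus 5 at the Nash outcome: worse off.

worse off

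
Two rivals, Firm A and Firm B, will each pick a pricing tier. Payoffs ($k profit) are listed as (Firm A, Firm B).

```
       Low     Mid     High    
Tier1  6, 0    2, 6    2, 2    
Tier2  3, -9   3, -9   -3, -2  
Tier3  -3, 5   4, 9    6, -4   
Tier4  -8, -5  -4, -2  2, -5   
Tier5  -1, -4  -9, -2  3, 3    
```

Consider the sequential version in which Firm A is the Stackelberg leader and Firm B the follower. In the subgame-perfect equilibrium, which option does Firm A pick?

Tier3

Work backward from Firm B's decision.
- Tier1: Firm B compares 0, 6, 2 and picks Mid; Firm A would get 2.
- Tier2: Firm B compares -9, -9, -2 and picks High; Firm A would get -3.
- Tier3: Firm B compares 5, 9, -4 and picks Mid; Firm A would get 4.
- Tier4: Firm B compares -5, -2, -5 and picks Mid; Firm A would get -4.
- Tier5: Firm B compares -4, -2, 3 and picks High; Firm A would get 3.
Maximizing over 2, -3, 4, -4, 3, Firm A chooses Tier3. Subgame-perfect outcome: (Tier3, Mid) with payoffs (4, 9).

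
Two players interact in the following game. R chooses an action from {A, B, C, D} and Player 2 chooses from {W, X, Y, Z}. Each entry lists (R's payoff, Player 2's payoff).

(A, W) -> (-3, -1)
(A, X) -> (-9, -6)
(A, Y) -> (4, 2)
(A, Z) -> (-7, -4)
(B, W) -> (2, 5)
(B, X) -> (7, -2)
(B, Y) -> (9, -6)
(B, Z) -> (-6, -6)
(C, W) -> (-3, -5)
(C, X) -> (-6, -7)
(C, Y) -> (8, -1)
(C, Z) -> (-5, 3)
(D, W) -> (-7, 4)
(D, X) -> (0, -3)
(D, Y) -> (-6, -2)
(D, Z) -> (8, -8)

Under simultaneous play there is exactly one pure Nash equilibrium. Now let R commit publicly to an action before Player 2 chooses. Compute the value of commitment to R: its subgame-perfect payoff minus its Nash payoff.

Backward induction with R moving first.
- A: Player 2 compares -1, -6, 2, -4 and picks Y; R would get 4.
- B: Player 2 compares 5, -2, -6, -6 and picks W; R would get 2.
- C: Player 2 compares -5, -7, -1, 3 and picks Z; R would get -5.
- D: Player 2 compares 4, -3, -2, -8 and picks W; R would get -7.
Among 4, 2, -5, -7, the best is 4 at A. Subgame-perfect outcome: (A, Y) with payoffs (4, 2).
For the simultaneous game, intersect best replies.
R's best replies: W→B; X→B; Y→B; Z→D.
Player 2's best replies: A→Y; B→W; C→Z; D→W.
The unique mutual best reply is (B, W), giving (2, 5).
R's commitment gain: 4 − 2 = 2.

2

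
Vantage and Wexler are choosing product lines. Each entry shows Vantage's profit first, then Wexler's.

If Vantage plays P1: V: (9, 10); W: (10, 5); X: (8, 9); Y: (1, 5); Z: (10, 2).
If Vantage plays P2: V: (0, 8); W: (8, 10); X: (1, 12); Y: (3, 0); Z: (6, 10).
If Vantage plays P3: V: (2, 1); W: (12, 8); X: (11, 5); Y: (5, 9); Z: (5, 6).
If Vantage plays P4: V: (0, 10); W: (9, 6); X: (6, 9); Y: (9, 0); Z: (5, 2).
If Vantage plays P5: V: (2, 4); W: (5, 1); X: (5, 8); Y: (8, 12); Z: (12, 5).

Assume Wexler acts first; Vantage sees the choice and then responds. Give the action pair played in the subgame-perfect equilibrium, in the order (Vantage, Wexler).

(P1, V)

Work backward from Vantage's decision.
- V: Vantage compares 9, 0, 2, 0, 2 and picks P1; Wexler would get 10.
- W: Vantage compares 10, 8, 12, 9, 5 and picks P3; Wexler would get 8.
- X: Vantage compares 8, 1, 11, 6, 5 and picks P3; Wexler would get 5.
- Y: Vantage compares 1, 3, 5, 9, 8 and picks P4; Wexler would get 0.
- Z: Vantage compares 10, 6, 5, 5, 12 and picks P5; Wexler would get 5.
Wexler's induced payoffs are 10, 8, 5, 0, 5, so Wexler commits to V. Subgame-perfect outcome: (P1, V) with payoffs (9, 10).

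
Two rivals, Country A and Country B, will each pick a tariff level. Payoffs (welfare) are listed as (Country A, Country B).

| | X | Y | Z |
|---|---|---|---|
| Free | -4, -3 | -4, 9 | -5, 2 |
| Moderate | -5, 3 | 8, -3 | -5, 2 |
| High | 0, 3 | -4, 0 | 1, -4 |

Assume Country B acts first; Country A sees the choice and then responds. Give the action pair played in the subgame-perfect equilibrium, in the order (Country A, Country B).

Work backward from Country A's decision.
- X: BR = High, leader payoff 3.
- Y: BR = Moderate, leader payoff -3.
- Z: BR = High, leader payoff -4.
Country B's induced payoffs are 3, -3, -4, so Country B commits to X. Subgame-perfect outcome: (High, X) with payoffs (0, 3).

(High, X)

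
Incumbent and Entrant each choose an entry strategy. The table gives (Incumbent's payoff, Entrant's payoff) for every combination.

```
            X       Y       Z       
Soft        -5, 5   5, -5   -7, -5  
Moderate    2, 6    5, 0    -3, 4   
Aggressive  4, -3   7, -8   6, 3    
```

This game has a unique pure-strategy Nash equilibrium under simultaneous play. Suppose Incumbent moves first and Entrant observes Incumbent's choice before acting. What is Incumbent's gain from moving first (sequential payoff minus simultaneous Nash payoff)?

0

Entrant best-responds to each possible Incumbent move:
- Soft: BR = X, leader payoff -5.
- Moderate: BR = X, leader payoff 2.
- Aggressive: BR = Z, leader payoff 6.
Maximizing over -5, 2, 6, Incumbent chooses Aggressive. Subgame-perfect outcome: (Aggressive, Z) with payoffs (6, 3).
Now find the simultaneous Nash equilibrium.
Incumbent's best replies: X→Aggressive; Y→Aggressive; Z→Aggressive.
Entrant's best replies: Soft→X; Moderate→X; Aggressive→Z.
Only (Aggressive, Z) has each player best-responding; Nash payoffs (6, 3).
Incumbent's commitment gain: 6 − 6 = 0.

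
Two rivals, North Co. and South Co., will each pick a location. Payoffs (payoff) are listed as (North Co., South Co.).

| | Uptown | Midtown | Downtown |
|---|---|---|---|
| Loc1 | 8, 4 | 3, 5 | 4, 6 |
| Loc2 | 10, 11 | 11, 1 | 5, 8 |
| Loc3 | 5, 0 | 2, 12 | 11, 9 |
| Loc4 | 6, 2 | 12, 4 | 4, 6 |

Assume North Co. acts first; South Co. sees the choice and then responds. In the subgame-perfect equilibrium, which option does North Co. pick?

Loc2

Backward induction with North Co. moving first.
- Loc1 → South Co. plays Downtown (best of 4, 5, 6); North Co. gets 4.
- Loc2 → South Co. plays Uptown (best of 11, 1, 8); North Co. gets 10.
- Loc3 → South Co. plays Midtown (best of 0, 12, 9); North Co. gets 2.
- Loc4 → South Co. plays Downtown (best of 2, 4, 6); North Co. gets 4.
Among 4, 10, 2, 4, the best is 10 at Loc2. Subgame-perfect outcome: (Loc2, Uptown) with payoffs (10, 11).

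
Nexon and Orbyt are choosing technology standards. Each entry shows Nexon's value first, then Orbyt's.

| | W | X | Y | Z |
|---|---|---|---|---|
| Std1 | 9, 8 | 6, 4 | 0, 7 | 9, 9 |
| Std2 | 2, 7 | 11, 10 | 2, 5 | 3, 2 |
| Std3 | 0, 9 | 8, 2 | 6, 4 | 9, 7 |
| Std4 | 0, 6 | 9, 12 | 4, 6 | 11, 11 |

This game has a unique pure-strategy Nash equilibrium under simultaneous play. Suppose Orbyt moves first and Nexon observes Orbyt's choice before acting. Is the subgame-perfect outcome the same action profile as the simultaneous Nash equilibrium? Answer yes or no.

Work backward from Nexon's decision.
- W → Nexon plays Std1 (best of 9, 2, 0, 0); Orbyt gets 8.
- X → Nexon plays Std2 (best of 6, 11, 8, 9); Orbyt gets 10.
- Y → Nexon plays Std3 (best of 0, 2, 6, 4); Orbyt gets 4.
- Z → Nexon plays Std4 (best of 9, 3, 9, 11); Orbyt gets 11.
Among 8, 10, 4, 11, the best is 11 at Z. Subgame-perfect outcome: (Std4, Z) with payoffs (11, 11).
For the simultaneous game, intersect best replies.
Nexon's best replies: W→Std1; X→Std2; Y→Std3; Z→Std4.
Orbyt's best replies: Std1→Z; Std2→X; Std3→W; Std4→X.
The unique mutual best reply is (Std2, X), giving (11, 10).
Sequential outcome (Std4, Z) differs from the Nash profile (Std2, X).

no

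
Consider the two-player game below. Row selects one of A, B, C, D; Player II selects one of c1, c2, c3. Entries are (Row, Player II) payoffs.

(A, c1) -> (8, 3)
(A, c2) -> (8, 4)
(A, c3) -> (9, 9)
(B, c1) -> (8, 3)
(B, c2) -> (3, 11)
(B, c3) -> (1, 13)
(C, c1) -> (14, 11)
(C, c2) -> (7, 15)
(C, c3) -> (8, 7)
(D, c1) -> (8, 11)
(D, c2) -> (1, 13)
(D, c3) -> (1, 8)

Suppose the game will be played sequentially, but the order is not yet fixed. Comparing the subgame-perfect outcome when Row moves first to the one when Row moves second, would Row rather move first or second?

If Row leads: Player II's best replies are A→c3, B→c3, C→c2, D→c2; Row's induced payoffs 9, 1, 7, 1; outcome (A, c3), payoffs (9, 9).
If Player II leads: Row's best replies are c1→C, c2→A, c3→A; Player II's induced payoffs 11, 4, 9; outcome (C, c1), payoffs (14, 11).
Row gets 9 moving first and 14 moving second, so Row prefers to move second.

second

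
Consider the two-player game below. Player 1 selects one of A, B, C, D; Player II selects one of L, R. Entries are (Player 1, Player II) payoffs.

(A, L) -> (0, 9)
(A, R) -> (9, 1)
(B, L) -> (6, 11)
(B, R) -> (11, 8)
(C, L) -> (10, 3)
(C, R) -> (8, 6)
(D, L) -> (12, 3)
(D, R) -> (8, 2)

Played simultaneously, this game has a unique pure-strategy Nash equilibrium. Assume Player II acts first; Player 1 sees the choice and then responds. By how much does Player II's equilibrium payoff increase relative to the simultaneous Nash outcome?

Player 1 best-responds to each possible Player II move:
- L → Player 1 plays D (best of 0, 6, 10, 12); Player II gets 3.
- R → Player 1 plays B (best of 9, 11, 8, 8); Player II gets 8.
Among 3, 8, the best is 8 at R. Subgame-perfect outcome: (B, R) with payoffs (11, 8).
Now find the simultaneous Nash equilibrium.
Player 1's best replies: L→D; R→B.
Player II's best replies: A→L; B→L; C→R; D→L.
Only (D, L) has each player best-responding; Nash payoffs (12, 3).
Player II's commitment gain: 8 − 3 = 5.

5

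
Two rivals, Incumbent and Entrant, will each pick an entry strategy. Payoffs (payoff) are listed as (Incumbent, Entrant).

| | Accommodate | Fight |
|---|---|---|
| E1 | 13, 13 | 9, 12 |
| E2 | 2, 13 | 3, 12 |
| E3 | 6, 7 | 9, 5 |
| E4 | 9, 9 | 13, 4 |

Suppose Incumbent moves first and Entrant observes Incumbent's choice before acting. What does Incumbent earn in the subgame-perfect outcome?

Backward induction with Incumbent moving first.
- E1: BR = Accommodate, leader payoff 13.
- E2: BR = Accommodate, leader payoff 2.
- E3: BR = Accommodate, leader payoff 6.
- E4: BR = Accommodate, leader payoff 9.
Incumbent's induced payoffs are 13, 2, 6, 9, so Incumbent commits to E1. Subgame-perfect outcome: (E1, Accommodate) with payoffs (13, 13).

13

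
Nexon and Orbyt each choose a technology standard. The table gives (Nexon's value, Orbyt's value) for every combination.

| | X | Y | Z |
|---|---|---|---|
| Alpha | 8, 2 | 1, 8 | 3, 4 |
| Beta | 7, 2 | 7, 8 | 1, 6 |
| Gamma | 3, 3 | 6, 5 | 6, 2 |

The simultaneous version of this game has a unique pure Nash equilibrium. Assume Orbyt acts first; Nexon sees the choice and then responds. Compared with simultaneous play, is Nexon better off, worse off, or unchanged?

Solve by backward induction (Orbyt leads).
- X: BR = Alpha, leader payoff 2.
- Y: BR = Beta, leader payoff 8.
- Z: BR = Gamma, leader payoff 2.
Among 2, 8, 2, the best is 8 at Y. Subgame-perfect outcome: (Beta, Y) with payoffs (7, 8).
For the simultaneous game, intersect best replies.
Nexon's best replies: X→Alpha; Y→Beta; Z→Gamma.
Orbyt's best replies: Alpha→Y; Beta→Y; Gamma→Y.
The unique mutual best reply is (Beta, Y), giving (7, 8).
Nexon earns 7 sequentially versus 7 at the Nash outcome: unchanged.

unchanged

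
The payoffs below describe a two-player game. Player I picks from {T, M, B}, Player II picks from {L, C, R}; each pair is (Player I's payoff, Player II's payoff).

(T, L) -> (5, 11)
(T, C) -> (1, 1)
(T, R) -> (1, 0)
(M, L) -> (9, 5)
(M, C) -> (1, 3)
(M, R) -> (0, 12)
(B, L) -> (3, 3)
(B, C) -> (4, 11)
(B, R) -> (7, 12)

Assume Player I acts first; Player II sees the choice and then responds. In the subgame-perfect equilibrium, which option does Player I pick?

B

Player II best-responds to each possible Player I move:
- T: BR = L, leader payoff 5.
- M: BR = R, leader payoff 0.
- B: BR = R, leader payoff 7.
Player I's induced payoffs are 5, 0, 7, so Player I commits to B. Subgame-perfect outcome: (B, R) with payoffs (7, 12).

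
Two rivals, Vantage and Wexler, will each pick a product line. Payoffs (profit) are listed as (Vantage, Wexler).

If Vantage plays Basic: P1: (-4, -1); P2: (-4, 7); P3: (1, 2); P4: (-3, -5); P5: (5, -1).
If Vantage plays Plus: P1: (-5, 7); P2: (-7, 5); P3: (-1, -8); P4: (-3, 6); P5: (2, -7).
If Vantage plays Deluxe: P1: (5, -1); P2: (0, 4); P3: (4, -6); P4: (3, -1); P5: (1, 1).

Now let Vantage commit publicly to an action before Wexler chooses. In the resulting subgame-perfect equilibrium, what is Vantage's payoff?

0

Solve by backward induction (Vantage leads).
- Basic → Wexler plays P2 (best of -1, 7, 2, -5, -1); Vantage gets -4.
- Plus → Wexler plays P1 (best of 7, 5, -8, 6, -7); Vantage gets -5.
- Deluxe → Wexler plays P2 (best of -1, 4, -6, -1, 1); Vantage gets 0.
Among -4, -5, 0, the best is 0 at Deluxe. Subgame-perfect outcome: (Deluxe, P2) with payoffs (0, 4).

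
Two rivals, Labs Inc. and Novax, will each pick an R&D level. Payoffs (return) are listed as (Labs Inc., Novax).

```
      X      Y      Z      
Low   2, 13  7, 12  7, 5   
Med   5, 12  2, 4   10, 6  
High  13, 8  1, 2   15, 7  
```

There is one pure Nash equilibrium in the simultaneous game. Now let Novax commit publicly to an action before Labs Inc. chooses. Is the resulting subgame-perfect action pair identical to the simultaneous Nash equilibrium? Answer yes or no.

Backward induction with Novax moving first.
- X: Labs Inc. compares 2, 5, 13 and picks High; Novax would get 8.
- Y: Labs Inc. compares 7, 2, 1 and picks Low; Novax would get 12.
- Z: Labs Inc. compares 7, 10, 15 and picks High; Novax would get 7.
Among 8, 12, 7, the best is 12 at Y. Subgame-perfect outcome: (Low, Y) with payoffs (7, 12).
Under simultaneous play:
Labs Inc.'s best replies: X→High; Y→Low; Z→High.
Novax's best replies: Low→X; Med→X; High→X.
Only (High, X) has each player best-responding; Nash payoffs (13, 8).
Sequential outcome (Low, Y) differs from the Nash profile (High, X).

no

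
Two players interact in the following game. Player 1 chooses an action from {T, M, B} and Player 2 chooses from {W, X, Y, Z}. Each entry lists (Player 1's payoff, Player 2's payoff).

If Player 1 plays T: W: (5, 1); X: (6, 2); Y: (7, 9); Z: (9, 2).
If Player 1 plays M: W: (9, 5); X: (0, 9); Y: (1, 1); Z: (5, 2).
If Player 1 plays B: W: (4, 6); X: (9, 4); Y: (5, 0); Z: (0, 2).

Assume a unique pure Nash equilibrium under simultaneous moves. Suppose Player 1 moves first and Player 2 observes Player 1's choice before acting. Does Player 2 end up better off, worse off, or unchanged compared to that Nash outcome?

Solve by backward induction (Player 1 leads).
- T: Player 2 compares 1, 2, 9, 2 and picks Y; Player 1 would get 7.
- M: Player 2 compares 5, 9, 1, 2 and picks X; Player 1 would get 0.
- B: Player 2 compares 6, 4, 0, 2 and picks W; Player 1 would get 4.
Maximizing over 7, 0, 4, Player 1 chooses T. Subgame-perfect outcome: (T, Y) with payoffs (7, 9).
Now find the simultaneous Nash equilibrium.
Player 1's best replies: W→M; X→B; Y→T; Z→T.
Player 2's best replies: T→Y; M→X; B→W.
Only (T, Y) has each player best-responding; Nash payoffs (7, 9).
Player 2 earns 9 sequentially versus 9 at the Nash outcome: unchanged.

unchanged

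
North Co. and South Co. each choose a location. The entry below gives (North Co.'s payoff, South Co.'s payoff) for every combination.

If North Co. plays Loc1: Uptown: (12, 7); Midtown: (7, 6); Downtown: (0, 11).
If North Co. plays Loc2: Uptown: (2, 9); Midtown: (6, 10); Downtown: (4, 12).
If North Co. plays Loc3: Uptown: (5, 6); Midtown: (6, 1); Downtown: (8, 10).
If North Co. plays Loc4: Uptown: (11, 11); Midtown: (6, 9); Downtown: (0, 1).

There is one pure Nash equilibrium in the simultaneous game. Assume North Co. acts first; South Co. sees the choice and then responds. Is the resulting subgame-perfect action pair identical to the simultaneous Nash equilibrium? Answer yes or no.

South Co. best-responds to each possible North Co. move:
- Loc1 → South Co. plays Downtown (best of 7, 6, 11); North Co. gets 0.
- Loc2 → South Co. plays Downtown (best of 9, 10, 12); North Co. gets 4.
- Loc3 → South Co. plays Downtown (best of 6, 1, 10); North Co. gets 8.
- Loc4 → South Co. plays Uptown (best of 11, 9, 1); North Co. gets 11.
Among 0, 4, 8, 11, the best is 11 at Loc4. Subgame-perfect outcome: (Loc4, Uptown) with payoffs (11, 11).
Now find the simultaneous Nash equilibrium.
North Co.'s best replies: Uptown→Loc1; Midtown→Loc1; Downtown→Loc3.
South Co.'s best replies: Loc1→Downtown; Loc2→Downtown; Loc3→Downtown; Loc4→Uptown.
The unique mutual best reply is (Loc3, Downtown), giving (8, 10).
Sequential outcome (Loc4, Uptown) differs from the Nash profile (Loc3, Downtown).

no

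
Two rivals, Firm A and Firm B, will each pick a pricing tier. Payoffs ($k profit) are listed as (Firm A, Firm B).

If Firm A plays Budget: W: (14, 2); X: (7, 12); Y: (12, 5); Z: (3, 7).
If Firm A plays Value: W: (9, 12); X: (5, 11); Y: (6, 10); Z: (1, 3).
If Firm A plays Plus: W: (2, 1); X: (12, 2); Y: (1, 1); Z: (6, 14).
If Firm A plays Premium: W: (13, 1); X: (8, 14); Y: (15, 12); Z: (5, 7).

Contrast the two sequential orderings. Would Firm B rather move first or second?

If Firm A leads: Firm B's best replies are Budget→X, Value→W, Plus→Z, Premium→X; Firm A's induced payoffs 7, 9, 6, 8; outcome (Value, W), payoffs (9, 12).
If Firm B leads: Firm A's best replies are W→Budget, X→Plus, Y→Premium, Z→Plus; Firm B's induced payoffs 2, 2, 12, 14; outcome (Plus, Z), payoffs (6, 14).
Firm B gets 14 moving first and 12 moving second, so Firm B prefers to move first.

first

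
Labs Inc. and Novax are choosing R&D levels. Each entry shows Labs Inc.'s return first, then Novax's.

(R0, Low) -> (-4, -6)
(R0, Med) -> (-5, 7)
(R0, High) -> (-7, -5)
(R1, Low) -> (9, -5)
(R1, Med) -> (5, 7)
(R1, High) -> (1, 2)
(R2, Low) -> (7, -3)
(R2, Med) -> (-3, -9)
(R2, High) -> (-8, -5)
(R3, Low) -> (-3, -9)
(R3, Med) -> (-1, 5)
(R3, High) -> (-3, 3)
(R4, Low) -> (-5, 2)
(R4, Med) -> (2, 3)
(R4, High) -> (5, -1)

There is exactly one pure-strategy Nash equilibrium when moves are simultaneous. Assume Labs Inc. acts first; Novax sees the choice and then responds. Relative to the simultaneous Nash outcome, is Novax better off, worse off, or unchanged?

Solve by backward induction (Labs Inc. leads).
- R0: BR = Med, leader payoff -5.
- R1: BR = Med, leader payoff 5.
- R2: BR = Low, leader payoff 7.
- R3: BR = Med, leader payoff -1.
- R4: BR = Med, leader payoff 2.
Among -5, 5, 7, -1, 2, the best is 7 at R2. Subgame-perfect outcome: (R2, Low) with payoffs (7, -3).
Under simultaneous play:
Labs Inc.'s best replies: Low→R1; Med→R1; High→R4.
Novax's best replies: R0→Med; R1→Med; R2→Low; R3→Med; R4→Med.
Only (R1, Med) has each player best-responding; Nash payoffs (5, 7).
Novax earns -3 sequentially versus 7 at the Nash outcome: worse off.

worse off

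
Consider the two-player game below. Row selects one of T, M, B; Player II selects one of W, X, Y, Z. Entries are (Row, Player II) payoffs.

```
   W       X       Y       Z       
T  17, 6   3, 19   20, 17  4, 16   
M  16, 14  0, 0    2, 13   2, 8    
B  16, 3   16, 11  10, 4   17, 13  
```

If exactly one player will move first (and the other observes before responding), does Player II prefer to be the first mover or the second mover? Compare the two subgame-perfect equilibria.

If Row leads: Player II's best replies are T→X, M→W, B→Z; Row's induced payoffs 3, 16, 17; outcome (B, Z), payoffs (17, 13).
If Player II leads: Row's best replies are W→T, X→B, Y→T, Z→B; Player II's induced payoffs 6, 11, 17, 13; outcome (T, Y), payoffs (20, 17).
Player II gets 17 moving first and 13 moving second, so Player II prefers to move first.

first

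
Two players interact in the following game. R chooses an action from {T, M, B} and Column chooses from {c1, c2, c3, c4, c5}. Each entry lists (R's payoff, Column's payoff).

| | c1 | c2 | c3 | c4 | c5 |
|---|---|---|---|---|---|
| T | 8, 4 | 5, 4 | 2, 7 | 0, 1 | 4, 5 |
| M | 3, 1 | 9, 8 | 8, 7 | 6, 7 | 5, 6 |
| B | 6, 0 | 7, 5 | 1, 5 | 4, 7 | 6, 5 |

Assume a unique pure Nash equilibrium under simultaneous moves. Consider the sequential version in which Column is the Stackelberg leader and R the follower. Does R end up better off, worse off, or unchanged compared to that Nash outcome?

R best-responds to each possible Column move:
- c1: BR = T, leader payoff 4.
- c2: BR = M, leader payoff 8.
- c3: BR = M, leader payoff 7.
- c4: BR = M, leader payoff 7.
- c5: BR = B, leader payoff 5.
Maximizing over 4, 8, 7, 7, 5, Column chooses c2. Subgame-perfect outcome: (M, c2) with payoffs (9, 8).
Now find the simultaneous Nash equilibrium.
R's best replies: c1→T; c2→M; c3→M; c4→M; c5→B.
Column's best replies: T→c3; M→c2; B→c4.
The unique mutual best reply is (M, c2), giving (9, 8).
R earns 9 sequentially versus 9 at the Nash outcome: unchanged.

unchanged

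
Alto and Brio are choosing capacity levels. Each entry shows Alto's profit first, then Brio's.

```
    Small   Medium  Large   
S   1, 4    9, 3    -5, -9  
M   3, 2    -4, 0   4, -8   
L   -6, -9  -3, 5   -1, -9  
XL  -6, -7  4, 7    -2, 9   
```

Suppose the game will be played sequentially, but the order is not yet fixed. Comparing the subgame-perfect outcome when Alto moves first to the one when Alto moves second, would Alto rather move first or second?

second

If Alto leads: Brio's best replies are S→Small, M→Small, L→Medium, XL→Large; Alto's induced payoffs 1, 3, -3, -2; outcome (M, Small), payoffs (3, 2).
If Brio leads: Alto's best replies are Small→M, Medium→S, Large→M; Brio's induced payoffs 2, 3, -8; outcome (S, Medium), payoffs (9, 3).
Alto gets 3 moving first and 9 moving second, so Alto prefers to move second.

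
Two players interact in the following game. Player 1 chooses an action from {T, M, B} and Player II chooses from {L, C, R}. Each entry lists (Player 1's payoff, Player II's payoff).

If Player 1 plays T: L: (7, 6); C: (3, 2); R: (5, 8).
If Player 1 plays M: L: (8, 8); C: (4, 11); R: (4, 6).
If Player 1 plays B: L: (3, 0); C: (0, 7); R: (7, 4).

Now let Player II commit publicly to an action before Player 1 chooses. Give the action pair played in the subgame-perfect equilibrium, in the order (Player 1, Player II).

Work backward from Player 1's decision.
- L: BR = M, leader payoff 8.
- C: BR = M, leader payoff 11.
- R: BR = B, leader payoff 4.
Maximizing over 8, 11, 4, Player II chooses C. Subgame-perfect outcome: (M, C) with payoffs (4, 11).

(M, C)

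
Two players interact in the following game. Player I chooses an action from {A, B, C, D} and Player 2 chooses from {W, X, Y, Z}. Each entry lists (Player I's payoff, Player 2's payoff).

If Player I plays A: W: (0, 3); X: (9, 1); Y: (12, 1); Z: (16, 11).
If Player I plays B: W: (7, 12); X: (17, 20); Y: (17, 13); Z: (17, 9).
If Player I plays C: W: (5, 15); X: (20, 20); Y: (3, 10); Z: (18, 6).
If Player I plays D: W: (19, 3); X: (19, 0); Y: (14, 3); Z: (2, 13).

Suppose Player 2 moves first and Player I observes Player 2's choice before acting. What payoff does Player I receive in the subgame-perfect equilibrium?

20

Player I best-responds to each possible Player 2 move:
- W: Player I compares 0, 7, 5, 19 and picks D; Player 2 would get 3.
- X: Player I compares 9, 17, 20, 19 and picks C; Player 2 would get 20.
- Y: Player I compares 12, 17, 3, 14 and picks B; Player 2 would get 13.
- Z: Player I compares 16, 17, 18, 2 and picks C; Player 2 would get 6.
Maximizing over 3, 20, 13, 6, Player 2 chooses X. Subgame-perfect outcome: (C, X) with payoffs (20, 20).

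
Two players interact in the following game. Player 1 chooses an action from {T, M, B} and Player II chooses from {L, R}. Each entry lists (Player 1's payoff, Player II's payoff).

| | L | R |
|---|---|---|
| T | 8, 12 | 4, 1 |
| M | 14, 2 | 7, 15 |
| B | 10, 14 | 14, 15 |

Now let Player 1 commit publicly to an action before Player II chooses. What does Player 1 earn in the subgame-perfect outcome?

14

Backward induction with Player 1 moving first.
- T → Player II plays L (best of 12, 1); Player 1 gets 8.
- M → Player II plays R (best of 2, 15); Player 1 gets 7.
- B → Player II plays R (best of 14, 15); Player 1 gets 14.
Player 1's induced payoffs are 8, 7, 14, so Player 1 commits to B. Subgame-perfect outcome: (B, R) with payoffs (14, 15).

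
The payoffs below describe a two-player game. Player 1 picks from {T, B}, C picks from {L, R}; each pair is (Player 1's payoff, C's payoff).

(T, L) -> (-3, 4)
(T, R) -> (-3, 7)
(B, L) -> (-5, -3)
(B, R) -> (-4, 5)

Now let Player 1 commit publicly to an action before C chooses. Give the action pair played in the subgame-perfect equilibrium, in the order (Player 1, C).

(T, R)

Work backward from C's decision.
- T: C compares 4, 7 and picks R; Player 1 would get -3.
- B: C compares -3, 5 and picks R; Player 1 would get -4.
Player 1's induced payoffs are -3, -4, so Player 1 commits to T. Subgame-perfect outcome: (T, R) with payoffs (-3, 7).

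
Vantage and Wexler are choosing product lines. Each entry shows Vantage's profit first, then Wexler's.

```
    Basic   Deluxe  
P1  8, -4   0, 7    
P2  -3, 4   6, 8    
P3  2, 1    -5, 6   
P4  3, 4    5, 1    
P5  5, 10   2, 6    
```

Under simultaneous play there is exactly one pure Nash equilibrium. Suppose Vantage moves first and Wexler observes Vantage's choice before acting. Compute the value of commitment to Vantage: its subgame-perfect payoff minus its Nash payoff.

Solve by backward induction (Vantage leads).
- P1 → Wexler plays Deluxe (best of -4, 7); Vantage gets 0.
- P2 → Wexler plays Deluxe (best of 4, 8); Vantage gets 6.
- P3 → Wexler plays Deluxe (best of 1, 6); Vantage gets -5.
- P4 → Wexler plays Basic (best of 4, 1); Vantage gets 3.
- P5 → Wexler plays Basic (best of 10, 6); Vantage gets 5.
Vantage's induced payoffs are 0, 6, -5, 3, 5, so Vantage commits to P2. Subgame-perfect outcome: (P2, Deluxe) with payoffs (6, 8).
For the simultaneous game, intersect best replies.
Vantage's best replies: Basic→P1; Deluxe→P2.
Wexler's best replies: P1→Deluxe; P2→Deluxe; P3→Deluxe; P4→Basic; P5→Basic.
Only (P2, Deluxe) has each player best-responding; Nash payoffs (6, 8).
Vantage's commitment gain: 6 − 6 = 0.

0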